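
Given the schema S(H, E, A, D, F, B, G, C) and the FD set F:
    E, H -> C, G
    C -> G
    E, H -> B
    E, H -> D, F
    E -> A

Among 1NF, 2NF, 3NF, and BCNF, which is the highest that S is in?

1NF

Candidate key: {E, H}. Prime attributes: {E, H}.
C -> G: {C}⁺ = {C, G}, which is not all of the attributes, so the left side is not a superkey — BCNF is violated.
C -> G has non-prime {G} on the right and a non-superkey on the left, so 3NF fails.
Since {E} ⊂ {E, H} and {E}⁺ ⊇ {A} with {A} non-prime, there is a partial dependency; 2NF fails.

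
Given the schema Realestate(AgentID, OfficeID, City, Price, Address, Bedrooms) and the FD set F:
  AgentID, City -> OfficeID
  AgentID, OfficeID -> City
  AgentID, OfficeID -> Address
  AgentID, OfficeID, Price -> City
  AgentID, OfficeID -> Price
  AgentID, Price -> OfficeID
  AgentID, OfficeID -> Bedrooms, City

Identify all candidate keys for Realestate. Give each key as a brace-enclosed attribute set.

Attributes never on any right-hand side: {AgentID} — every candidate key must contain it.
{AgentID, City}⁺ = {Address, AgentID, Bedrooms, City, OfficeID, Price} — all of the relation — so {AgentID, City} is a candidate key.
{AgentID, OfficeID}⁺ = {Address, AgentID, Bedrooms, City, OfficeID, Price} — all of the relation — so {AgentID, OfficeID} is a candidate key.
{AgentID, Price}⁺ = {Address, AgentID, Bedrooms, City, OfficeID, Price} — all of the relation — so {AgentID, Price} is a candidate key.
These are minimal and exhaustive — every other superkey contains one of them.

{AgentID, City}, {AgentID, OfficeID}, {AgentID, Price}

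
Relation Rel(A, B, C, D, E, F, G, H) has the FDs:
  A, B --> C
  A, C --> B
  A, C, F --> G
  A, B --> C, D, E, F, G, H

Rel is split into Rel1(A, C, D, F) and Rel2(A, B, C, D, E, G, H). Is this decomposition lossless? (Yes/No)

Yes

The shared attributes are {A, C, D} and {A, C, D}⁺ = {A, B, C, D, E, F, G, H}.
Rel1 is contained in that closure, so Rel1 ∩ Rel2 --> Rel1 holds and the join is lossless.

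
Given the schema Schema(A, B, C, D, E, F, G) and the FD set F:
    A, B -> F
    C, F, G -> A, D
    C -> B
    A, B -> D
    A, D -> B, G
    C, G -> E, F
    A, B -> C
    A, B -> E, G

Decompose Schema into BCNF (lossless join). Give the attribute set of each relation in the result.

Candidate keys of the original relation: {A, B}, {A, C}, {A, D}, {C, G}.
Within {A, B, C, D, E, F, G}: {C}⁺ ∩ {A, B, C, D, E, F, G} = {B, C}, not the whole set, so C -> B violates BCNF; decompose into {B, C} and {A, C, D, E, F, G}.
{B, C}: every determinant is a superkey — BCNF.
{A, C, D, E, F, G}: every determinant is a superkey — BCNF.

{A, C, D, E, F, G}; {B, C}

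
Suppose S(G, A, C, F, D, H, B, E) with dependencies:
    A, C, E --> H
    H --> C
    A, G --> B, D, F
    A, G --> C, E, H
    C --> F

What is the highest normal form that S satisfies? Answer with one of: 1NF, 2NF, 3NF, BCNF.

2NF

Candidate key: {A, G}. Prime attributes: {A, G}.
A, C, E --> H breaks BCNF: {A, C, E}⁺ = {A, C, E, F, H}, so {A, C, E} is not a superkey.
A, C, E --> H determines the non-prime attribute {H} from a non-superkey — 3NF is violated.
Checking every proper subset of each key, none determines a non-prime attribute — 2NF is satisfied.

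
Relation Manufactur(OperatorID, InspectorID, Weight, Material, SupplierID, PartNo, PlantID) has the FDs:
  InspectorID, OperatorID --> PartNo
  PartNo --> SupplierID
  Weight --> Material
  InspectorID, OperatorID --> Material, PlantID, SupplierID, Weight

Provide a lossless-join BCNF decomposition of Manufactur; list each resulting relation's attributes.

Candidate key of the original relation: {InspectorID, OperatorID}.
Within {InspectorID, Material, OperatorID, PartNo, PlantID, SupplierID, Weight}: {PartNo}⁺ ∩ {InspectorID, Material, OperatorID, PartNo, PlantID, SupplierID, Weight} = {PartNo, SupplierID}, not the whole set, so PartNo --> SupplierID violates BCNF; decompose into {PartNo, SupplierID} and {InspectorID, Material, OperatorID, PartNo, PlantID, Weight}.
{PartNo, SupplierID}: every determinant is a superkey — BCNF.
Within {InspectorID, Material, OperatorID, PartNo, PlantID, Weight}: {Weight}⁺ ∩ {InspectorID, Material, OperatorID, PartNo, PlantID, Weight} = {Material, Weight}, not the whole set, so Weight --> Material violates BCNF; decompose into {Material, Weight} and {InspectorID, OperatorID, PartNo, PlantID, Weight}.
{Material, Weight}: every determinant is a superkey — BCNF.
{InspectorID, OperatorID, PartNo, PlantID, Weight}: every determinant is a superkey — BCNF.

{InspectorID, OperatorID, PartNo, PlantID, Weight}; {Material, Weight}; {PartNo, SupplierID}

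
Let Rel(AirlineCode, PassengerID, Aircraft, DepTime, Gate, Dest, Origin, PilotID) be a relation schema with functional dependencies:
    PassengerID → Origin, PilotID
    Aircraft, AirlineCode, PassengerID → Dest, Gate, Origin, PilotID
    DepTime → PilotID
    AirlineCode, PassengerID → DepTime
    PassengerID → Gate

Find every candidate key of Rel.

{Aircraft, AirlineCode, PassengerID}

Attributes never on any right-hand side: {Aircraft, AirlineCode, PassengerID} — every candidate key must contain all of them.
{Aircraft, AirlineCode, PassengerID} is a candidate key since {Aircraft, AirlineCode, PassengerID}⁺ = {Aircraft, AirlineCode, DepTime, Dest, Gate, Origin, PassengerID, PilotID} covers every attribute.
No other minimal set has full closure, so this is the only candidate key.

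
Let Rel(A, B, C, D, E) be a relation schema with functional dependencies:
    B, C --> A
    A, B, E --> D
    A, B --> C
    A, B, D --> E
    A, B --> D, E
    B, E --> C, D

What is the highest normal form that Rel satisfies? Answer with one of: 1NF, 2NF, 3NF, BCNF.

Candidate keys: {A, B}, {B, C}, {B, E}. Prime attributes: {A, B, C, E}.
The left-hand side of every FD is a superkey, so BCNF is satisfied.

BCNF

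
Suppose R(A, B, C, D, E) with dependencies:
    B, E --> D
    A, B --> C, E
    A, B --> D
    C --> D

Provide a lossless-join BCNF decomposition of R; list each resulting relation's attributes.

Candidate key of the original relation: {A, B}.
In {A, B, C, D, E}, {B, E} is not a superkey ({B, E}⁺ restricted to this set is {B, D, E}), so split on B, E --> D into {B, D, E} and {A, B, C, E}.
{B, D, E} is in BCNF.
{A, B, C, E} is in BCNF.

{A, B, C, E}; {B, D, E}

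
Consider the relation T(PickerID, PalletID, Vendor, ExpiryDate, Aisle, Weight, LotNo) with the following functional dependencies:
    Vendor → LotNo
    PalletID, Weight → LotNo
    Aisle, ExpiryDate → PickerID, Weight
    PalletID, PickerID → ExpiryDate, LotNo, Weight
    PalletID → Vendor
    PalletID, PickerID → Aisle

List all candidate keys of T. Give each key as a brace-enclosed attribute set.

{PalletID} never appears on the right of any FD, so every key must include it.
Closure of {PalletID, PickerID} is {Aisle, ExpiryDate, LotNo, PalletID, PickerID, Vendor, Weight}, the whole schema; {PalletID, PickerID} is a candidate key.
Closure of {Aisle, ExpiryDate, PalletID} is {Aisle, ExpiryDate, LotNo, PalletID, PickerID, Vendor, Weight}, the whole schema; {Aisle, ExpiryDate, PalletID} is a candidate key.
No proper subset of any of these is a key, and no other minimal superkey exists.

{Aisle, ExpiryDate, PalletID}, {PalletID, PickerID}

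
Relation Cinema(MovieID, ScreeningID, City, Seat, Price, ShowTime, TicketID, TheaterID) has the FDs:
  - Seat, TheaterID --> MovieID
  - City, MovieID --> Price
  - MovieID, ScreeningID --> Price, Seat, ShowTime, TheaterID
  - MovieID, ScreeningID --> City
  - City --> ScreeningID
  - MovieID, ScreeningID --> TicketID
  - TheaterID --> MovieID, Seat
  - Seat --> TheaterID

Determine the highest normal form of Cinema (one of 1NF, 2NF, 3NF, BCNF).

Candidate keys: {City, MovieID}, {City, Seat}, {City, TheaterID}, {MovieID, ScreeningID}, {ScreeningID, Seat}, {ScreeningID, TheaterID}. Prime attributes: {City, MovieID, ScreeningID, Seat, TheaterID}.
Seat, TheaterID --> MovieID: {Seat, TheaterID}⁺ = {MovieID, Seat, TheaterID}, which is not all of the attributes, so the left side is not a superkey — BCNF is violated.
Since {MovieID} ⊆ prime attributes and every other non-superkey FD also has a prime right side, the schema is in 3NF.

3NF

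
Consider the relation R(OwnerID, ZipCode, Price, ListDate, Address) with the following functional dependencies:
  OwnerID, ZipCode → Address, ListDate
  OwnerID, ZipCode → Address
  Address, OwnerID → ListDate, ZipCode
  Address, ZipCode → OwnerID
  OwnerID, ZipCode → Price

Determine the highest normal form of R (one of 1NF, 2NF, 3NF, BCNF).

Candidate keys: {Address, OwnerID}, {Address, ZipCode}, {OwnerID, ZipCode}. Prime attributes: {Address, OwnerID, ZipCode}.
Each dependency's left side is a superkey — BCNF holds.

BCNF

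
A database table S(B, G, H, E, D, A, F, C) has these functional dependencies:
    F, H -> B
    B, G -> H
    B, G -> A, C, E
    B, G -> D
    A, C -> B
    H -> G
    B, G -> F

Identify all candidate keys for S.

{B, G} is a candidate key since {B, G}⁺ = {A, B, C, D, E, F, G, H} covers every attribute.
{B, H} is a candidate key since {B, H}⁺ = {A, B, C, D, E, F, G, H} covers every attribute.
{F, H} is a candidate key since {F, H}⁺ = {A, B, C, D, E, F, G, H} covers every attribute.
{A, C, G} is a candidate key since {A, C, G}⁺ = {A, B, C, D, E, F, G, H} covers every attribute.
{A, C, H} is a candidate key since {A, C, H}⁺ = {A, B, C, D, E, F, G, H} covers every attribute.
No proper subset of any of these is a key, and no other minimal superkey exists.

{A, C, G}, {A, C, H}, {B, G}, {B, H}, {F, H}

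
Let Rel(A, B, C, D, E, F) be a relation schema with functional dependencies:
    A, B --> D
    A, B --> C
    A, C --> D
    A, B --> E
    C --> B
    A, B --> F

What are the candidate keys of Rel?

Attributes never on any right-hand side: {A} — every candidate key must contain it.
{A, B} is a candidate key since {A, B}⁺ = {A, B, C, D, E, F} covers every attribute.
{A, C} is a candidate key since {A, C}⁺ = {A, B, C, D, E, F} covers every attribute.
These are minimal and exhaustive — every other superkey contains one of them.

{A, B}, {A, C}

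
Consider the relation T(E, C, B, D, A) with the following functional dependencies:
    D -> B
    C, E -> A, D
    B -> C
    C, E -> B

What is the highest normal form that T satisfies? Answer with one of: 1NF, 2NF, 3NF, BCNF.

3NF

Candidate keys: {B, E}, {C, E}, {D, E}. Prime attributes: {B, C, D, E}.
D -> B breaks BCNF: {D}⁺ = {B, C, D}, so {D} is not a superkey.
Since {B} ⊆ prime attributes and every other non-superkey FD also has a prime right side, the schema is in 3NF.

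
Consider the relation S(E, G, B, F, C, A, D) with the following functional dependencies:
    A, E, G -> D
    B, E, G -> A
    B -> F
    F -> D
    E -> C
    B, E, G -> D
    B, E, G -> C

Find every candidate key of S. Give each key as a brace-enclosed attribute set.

Attributes never on any right-hand side: {B, E, G} — every candidate key must contain all of them.
{B, E, G}⁺ = {A, B, C, D, E, F, G}, which is every attribute, so {B, E, G} is a candidate key.
No smaller or unrelated set reaches every attribute, so there are no other keys.

{B, E, G}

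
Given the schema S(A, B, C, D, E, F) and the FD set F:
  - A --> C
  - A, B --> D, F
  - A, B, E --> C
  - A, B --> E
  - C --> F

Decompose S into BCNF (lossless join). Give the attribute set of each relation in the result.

{A, B, D, E}; {A, C}; {C, F}

Candidate key of the original relation: {A, B}.
{A, B, C, D, E, F}: {A} determines {A, C, F} here but is not a superkey — split on A --> C, F, giving {A, C, F} and {A, B, D, E}.
{A, C, F}: {C} determines {C, F} here but is not a superkey — split on C --> F, giving {C, F} and {A, C}.
{C, F} is in BCNF.
{A, C} is in BCNF.
{A, B, D, E} is in BCNF.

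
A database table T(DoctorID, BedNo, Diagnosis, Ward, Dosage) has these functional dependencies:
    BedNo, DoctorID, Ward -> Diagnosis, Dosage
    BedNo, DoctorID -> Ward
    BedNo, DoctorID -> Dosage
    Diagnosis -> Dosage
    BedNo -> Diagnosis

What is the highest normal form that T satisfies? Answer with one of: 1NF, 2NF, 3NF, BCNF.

Candidate key: {BedNo, DoctorID}. Prime attributes: {BedNo, DoctorID}.
Diagnosis -> Dosage: {Diagnosis}⁺ = {Diagnosis, Dosage}, which is not all of the attributes, so the left side is not a superkey — BCNF is violated.
Diagnosis -> Dosage has non-prime {Dosage} on the right and a non-superkey on the left, so 3NF fails.
{BedNo} is a proper subset of the key {BedNo, DoctorID}, and {BedNo}⁺ contains the non-prime attributes {Diagnosis, Dosage} — a partial dependency, so 2NF is violated.

1NF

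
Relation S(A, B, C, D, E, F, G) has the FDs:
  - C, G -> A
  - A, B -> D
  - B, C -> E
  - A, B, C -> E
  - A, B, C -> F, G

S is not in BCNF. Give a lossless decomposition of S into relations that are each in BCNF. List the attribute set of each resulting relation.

{A, C, G}; {B, C, D, F, G}; {B, C, E}

Candidate keys of the original relation: {A, B, C}, {B, C, G}.
{A, B, C, D, E, F, G}: {C, G} determines {A, C, G} here but is not a superkey — split on C, G -> A, giving {A, C, G} and {B, C, D, E, F, G}.
{A, C, G} has no BCNF violation.
{B, C, D, E, F, G}: {B, C} determines {B, C, E} here but is not a superkey — split on B, C -> E, giving {B, C, E} and {B, C, D, F, G}.
{B, C, E} has no BCNF violation.
{B, C, D, F, G} has no BCNF violation.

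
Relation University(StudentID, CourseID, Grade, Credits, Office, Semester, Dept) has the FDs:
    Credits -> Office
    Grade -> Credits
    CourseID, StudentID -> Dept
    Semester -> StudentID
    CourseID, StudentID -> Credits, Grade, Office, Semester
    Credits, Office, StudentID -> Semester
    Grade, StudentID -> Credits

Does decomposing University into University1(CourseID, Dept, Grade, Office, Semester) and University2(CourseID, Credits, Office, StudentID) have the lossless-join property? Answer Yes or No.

No

The shared attributes are {CourseID, Office} and {CourseID, Office}⁺ = {CourseID, Office}.
The closure covers neither University1 nor University2 entirely; the join is not lossless.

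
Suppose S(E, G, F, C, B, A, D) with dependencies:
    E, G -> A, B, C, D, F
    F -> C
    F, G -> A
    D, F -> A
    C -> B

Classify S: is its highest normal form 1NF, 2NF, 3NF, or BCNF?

2NF

Candidate key: {E, G}. Prime attributes: {E, G}.
F -> C: {F}⁺ = {B, C, F}, which is not all of the attributes, so the left side is not a superkey — BCNF is violated.
F -> C has non-prime {C} on the right and a non-superkey on the left, so 3NF fails.
No non-prime attribute depends on a proper subset of any candidate key, so 2NF holds.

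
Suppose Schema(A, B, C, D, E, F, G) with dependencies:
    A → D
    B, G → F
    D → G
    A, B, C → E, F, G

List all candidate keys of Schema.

{A, B, C}

No FD produces {A, B, C}, so they must be in every candidate key.
{A, B, C}⁺ = {A, B, C, D, E, F, G} — all of the relation — so {A, B, C} is a candidate key.
No other minimal set has full closure, so this is the only candidate key.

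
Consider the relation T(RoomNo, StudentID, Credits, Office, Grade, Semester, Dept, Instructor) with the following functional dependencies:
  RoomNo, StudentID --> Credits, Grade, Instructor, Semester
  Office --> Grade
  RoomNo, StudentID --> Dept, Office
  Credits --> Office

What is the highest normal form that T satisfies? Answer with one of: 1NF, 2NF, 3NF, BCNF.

Candidate key: {RoomNo, StudentID}. Prime attributes: {RoomNo, StudentID}.
For Office --> Grade we have {Office}⁺ = {Grade, Office}; {Office} is not a superkey, so BCNF fails.
Office --> Grade determines the non-prime attribute {Grade} from a non-superkey — 3NF is violated.
No non-prime attribute depends on a proper subset of any candidate key, so 2NF holds.

2NF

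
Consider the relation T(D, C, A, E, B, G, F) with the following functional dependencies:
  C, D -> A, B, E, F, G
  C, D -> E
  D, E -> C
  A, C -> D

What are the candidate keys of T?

{A, C}, {C, D}, {D, E}

{A, C}⁺ = {A, B, C, D, E, F, G}, which is every attribute, so {A, C} is a candidate key.
{C, D}⁺ = {A, B, C, D, E, F, G}, which is every attribute, so {C, D} is a candidate key.
{D, E}⁺ = {A, B, C, D, E, F, G}, which is every attribute, so {D, E} is a candidate key.
These are minimal and exhaustive — every other superkey contains one of them.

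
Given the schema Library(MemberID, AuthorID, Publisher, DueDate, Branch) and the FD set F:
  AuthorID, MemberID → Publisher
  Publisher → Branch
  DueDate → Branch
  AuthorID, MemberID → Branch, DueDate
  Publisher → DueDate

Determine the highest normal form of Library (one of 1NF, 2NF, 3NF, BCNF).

2NF

Candidate key: {AuthorID, MemberID}. Prime attributes: {AuthorID, MemberID}.
For Publisher → Branch we have {Publisher}⁺ = {Branch, DueDate, Publisher}; {Publisher} is not a superkey, so BCNF fails.
Publisher → Branch determines the non-prime attribute {Branch} from a non-superkey — 3NF is violated.
No proper subset of a key has a non-prime attribute in its closure, so there is no partial dependency; 2NF holds.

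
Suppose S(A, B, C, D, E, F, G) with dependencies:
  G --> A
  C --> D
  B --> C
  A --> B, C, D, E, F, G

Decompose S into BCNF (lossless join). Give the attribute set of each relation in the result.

Candidate keys of the original relation: {A}, {G}.
{A, B, C, D, E, F, G}: {C} determines {C, D} here but is not a superkey — split on C --> D, giving {C, D} and {A, B, C, E, F, G}.
{C, D}: every determinant is a superkey — BCNF.
{A, B, C, E, F, G}: {B} determines {B, C} here but is not a superkey — split on B --> C, giving {B, C} and {A, B, E, F, G}.
{B, C}: every determinant is a superkey — BCNF.
{A, B, E, F, G}: every determinant is a superkey — BCNF.

{A, B, E, F, G}; {B, C}; {C, D}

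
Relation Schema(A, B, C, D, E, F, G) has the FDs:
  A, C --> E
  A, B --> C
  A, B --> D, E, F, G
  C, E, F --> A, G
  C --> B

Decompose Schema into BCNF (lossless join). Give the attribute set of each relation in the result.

{A, C, D, E, F, G}; {B, C}

Candidate keys of the original relation: {A, B}, {A, C}, {C, E, F}.
{A, B, C, D, E, F, G}: {C} determines {B, C} here but is not a superkey — split on C --> B, giving {B, C} and {A, C, D, E, F, G}.
{B, C} has no BCNF violation.
{A, C, D, E, F, G} has no BCNF violation.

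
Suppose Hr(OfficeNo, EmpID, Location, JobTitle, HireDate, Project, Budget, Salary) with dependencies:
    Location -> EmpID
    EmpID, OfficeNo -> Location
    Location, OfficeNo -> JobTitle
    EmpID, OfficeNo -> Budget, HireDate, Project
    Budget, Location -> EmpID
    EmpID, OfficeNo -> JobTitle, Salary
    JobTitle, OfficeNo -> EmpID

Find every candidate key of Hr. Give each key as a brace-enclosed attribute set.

{EmpID, OfficeNo}, {JobTitle, OfficeNo}, {Location, OfficeNo}

{OfficeNo} never appears on the right of any FD, so every key must include it.
Closure of {EmpID, OfficeNo} is {Budget, EmpID, HireDate, JobTitle, Location, OfficeNo, Project, Salary}, the whole schema; {EmpID, OfficeNo} is a candidate key.
Closure of {JobTitle, OfficeNo} is {Budget, EmpID, HireDate, JobTitle, Location, OfficeNo, Project, Salary}, the whole schema; {JobTitle, OfficeNo} is a candidate key.
Closure of {Location, OfficeNo} is {Budget, EmpID, HireDate, JobTitle, Location, OfficeNo, Project, Salary}, the whole schema; {Location, OfficeNo} is a candidate key.
No proper subset of any of these is a key, and no other minimal superkey exists.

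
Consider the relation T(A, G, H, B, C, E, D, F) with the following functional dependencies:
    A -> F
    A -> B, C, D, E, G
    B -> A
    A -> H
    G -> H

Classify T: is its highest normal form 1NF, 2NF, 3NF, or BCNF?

Candidate keys: {A}, {B}. Prime attributes: {A, B}.
G -> H breaks BCNF: {G}⁺ = {G, H}, so {G} is not a superkey.
Because {H} is non-prime and the left side of G -> H is not a superkey, the relation is not in 3NF.
Every candidate key is a single attribute, so no partial dependency is possible; 2NF holds.

2NF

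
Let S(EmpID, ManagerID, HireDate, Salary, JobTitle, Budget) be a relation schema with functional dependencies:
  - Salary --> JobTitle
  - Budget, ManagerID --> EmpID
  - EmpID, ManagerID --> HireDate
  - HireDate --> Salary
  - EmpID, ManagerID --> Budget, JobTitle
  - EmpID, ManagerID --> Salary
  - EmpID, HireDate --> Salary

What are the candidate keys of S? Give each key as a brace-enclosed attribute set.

{Budget, ManagerID}, {EmpID, ManagerID}

Attributes never on any right-hand side: {ManagerID} — every candidate key must contain it.
Closure of {Budget, ManagerID} is {Budget, EmpID, HireDate, JobTitle, ManagerID, Salary}, the whole schema; {Budget, ManagerID} is a candidate key.
Closure of {EmpID, ManagerID} is {Budget, EmpID, HireDate, JobTitle, ManagerID, Salary}, the whole schema; {EmpID, ManagerID} is a candidate key.
Any other superkey properly contains one of these, so there are no further candidate keys.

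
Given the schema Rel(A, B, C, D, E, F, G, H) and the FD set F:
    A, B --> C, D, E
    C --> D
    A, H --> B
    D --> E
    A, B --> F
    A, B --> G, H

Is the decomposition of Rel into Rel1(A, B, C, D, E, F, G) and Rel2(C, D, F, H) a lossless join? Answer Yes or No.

Rel1 ∩ Rel2 = {C, D, F}; its closure under F is {C, D, E, F}.
Neither Rel1 nor Rel2 is contained in that closure, so the decomposition is lossy.

No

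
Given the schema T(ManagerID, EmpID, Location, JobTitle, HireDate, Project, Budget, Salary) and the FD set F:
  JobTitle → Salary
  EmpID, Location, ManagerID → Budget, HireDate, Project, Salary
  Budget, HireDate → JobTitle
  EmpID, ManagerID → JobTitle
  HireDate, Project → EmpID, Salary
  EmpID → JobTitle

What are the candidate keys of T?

Attributes never on any right-hand side: {Location, ManagerID} — every candidate key must contain all of them.
Closure of {EmpID, Location, ManagerID} is {Budget, EmpID, HireDate, JobTitle, Location, ManagerID, Project, Salary}, the whole schema; {EmpID, Location, ManagerID} is a candidate key.
Closure of {HireDate, Location, ManagerID, Project} is {Budget, EmpID, HireDate, JobTitle, Location, ManagerID, Project, Salary}, the whole schema; {HireDate, Location, ManagerID, Project} is a candidate key.
No proper subset of any of these is a key, and no other minimal superkey exists.

{EmpID, Location, ManagerID}, {HireDate, Location, ManagerID, Project}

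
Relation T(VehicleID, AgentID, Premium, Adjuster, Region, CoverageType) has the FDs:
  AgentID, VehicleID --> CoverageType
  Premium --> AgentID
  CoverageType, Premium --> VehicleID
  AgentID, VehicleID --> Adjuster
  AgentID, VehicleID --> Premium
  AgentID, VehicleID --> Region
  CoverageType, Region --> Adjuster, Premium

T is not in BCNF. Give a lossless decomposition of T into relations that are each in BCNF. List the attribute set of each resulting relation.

{Adjuster, CoverageType, Premium, Region, VehicleID}; {AgentID, Premium}

Candidate keys of the original relation: {AgentID, VehicleID}, {CoverageType, Premium}, {CoverageType, Region}, {Premium, VehicleID}.
Within {Adjuster, AgentID, CoverageType, Premium, Region, VehicleID}: {Premium}⁺ ∩ {Adjuster, AgentID, CoverageType, Premium, Region, VehicleID} = {AgentID, Premium}, not the whole set, so Premium --> AgentID violates BCNF; decompose into {AgentID, Premium} and {Adjuster, CoverageType, Premium, Region, VehicleID}.
{AgentID, Premium} has no BCNF violation.
{Adjuster, CoverageType, Premium, Region, VehicleID} has no BCNF violation.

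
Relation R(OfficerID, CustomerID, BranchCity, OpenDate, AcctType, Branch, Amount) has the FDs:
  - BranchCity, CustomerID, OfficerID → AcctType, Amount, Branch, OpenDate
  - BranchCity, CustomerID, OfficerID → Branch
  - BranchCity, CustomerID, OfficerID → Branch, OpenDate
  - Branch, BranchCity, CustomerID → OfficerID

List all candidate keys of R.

{Branch, BranchCity, CustomerID}, {BranchCity, CustomerID, OfficerID}

No FD produces {BranchCity, CustomerID}, so they must be in every candidate key.
Closure of {Branch, BranchCity, CustomerID} is {AcctType, Amount, Branch, BranchCity, CustomerID, OfficerID, OpenDate}, the whole schema; {Branch, BranchCity, CustomerID} is a candidate key.
Closure of {BranchCity, CustomerID, OfficerID} is {AcctType, Amount, Branch, BranchCity, CustomerID, OfficerID, OpenDate}, the whole schema; {BranchCity, CustomerID, OfficerID} is a candidate key.
These are minimal and exhaustive — every other superkey contains one of them.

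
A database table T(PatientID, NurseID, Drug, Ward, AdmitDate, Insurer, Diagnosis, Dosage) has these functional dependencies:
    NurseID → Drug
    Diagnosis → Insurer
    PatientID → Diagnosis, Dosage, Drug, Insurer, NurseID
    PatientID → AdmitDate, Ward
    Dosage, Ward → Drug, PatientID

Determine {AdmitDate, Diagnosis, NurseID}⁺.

{AdmitDate, Diagnosis, Drug, Insurer, NurseID}

Start with {AdmitDate, Diagnosis, NurseID}.
NurseID → Drug applies; add {Drug} → now {AdmitDate, Diagnosis, Drug, NurseID}.
Diagnosis → Insurer applies; add {Insurer} → now {AdmitDate, Diagnosis, Drug, Insurer, NurseID}.
No further FD applies.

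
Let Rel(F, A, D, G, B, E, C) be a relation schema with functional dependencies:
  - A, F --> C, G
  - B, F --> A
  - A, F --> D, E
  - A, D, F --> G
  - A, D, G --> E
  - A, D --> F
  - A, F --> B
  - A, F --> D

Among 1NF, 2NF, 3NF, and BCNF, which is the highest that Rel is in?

Candidate keys: {A, D}, {A, F}, {B, F}. Prime attributes: {A, B, D, F}.
The left-hand side of every FD is a superkey, so BCNF is satisfied.

BCNF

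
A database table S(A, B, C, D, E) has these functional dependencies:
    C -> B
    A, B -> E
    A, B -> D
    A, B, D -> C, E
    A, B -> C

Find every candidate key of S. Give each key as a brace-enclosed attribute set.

{A, B}, {A, C}

{A} never appears on the right of any FD, so every key must include it.
{A, B} is a candidate key since {A, B}⁺ = {A, B, C, D, E} covers every attribute.
{A, C} is a candidate key since {A, C}⁺ = {A, B, C, D, E} covers every attribute.
No proper subset of any of these is a key, and no other minimal superkey exists.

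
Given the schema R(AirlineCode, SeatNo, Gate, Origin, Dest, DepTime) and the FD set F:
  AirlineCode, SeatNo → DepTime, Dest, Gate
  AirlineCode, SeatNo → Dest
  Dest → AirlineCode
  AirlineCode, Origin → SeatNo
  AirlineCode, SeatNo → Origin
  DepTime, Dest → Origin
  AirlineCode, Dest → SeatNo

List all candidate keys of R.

{Dest}⁺ = {AirlineCode, DepTime, Dest, Gate, Origin, SeatNo} — all of the relation — so {Dest} is a candidate key.
{AirlineCode, Origin}⁺ = {AirlineCode, DepTime, Dest, Gate, Origin, SeatNo} — all of the relation — so {AirlineCode, Origin} is a candidate key.
{AirlineCode, SeatNo}⁺ = {AirlineCode, DepTime, Dest, Gate, Origin, SeatNo} — all of the relation — so {AirlineCode, SeatNo} is a candidate key.
Any other superkey properly contains one of these, so there are no further candidate keys.

{AirlineCode, Origin}, {AirlineCode, SeatNo}, {Dest}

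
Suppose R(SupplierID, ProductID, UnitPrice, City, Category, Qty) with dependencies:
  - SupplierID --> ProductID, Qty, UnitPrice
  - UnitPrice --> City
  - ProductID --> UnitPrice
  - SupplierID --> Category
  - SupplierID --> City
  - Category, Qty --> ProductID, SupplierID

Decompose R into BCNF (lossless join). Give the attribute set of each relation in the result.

{Category, ProductID, Qty, SupplierID}; {City, UnitPrice}; {ProductID, UnitPrice}

Candidate keys of the original relation: {Category, Qty}, {SupplierID}.
In {Category, City, ProductID, Qty, SupplierID, UnitPrice}, {UnitPrice} is not a superkey ({UnitPrice}⁺ restricted to this set is {City, UnitPrice}), so split on UnitPrice --> City into {City, UnitPrice} and {Category, ProductID, Qty, SupplierID, UnitPrice}.
{City, UnitPrice} is in BCNF.
In {Category, ProductID, Qty, SupplierID, UnitPrice}, {ProductID} is not a superkey ({ProductID}⁺ restricted to this set is {ProductID, UnitPrice}), so split on ProductID --> UnitPrice into {ProductID, UnitPrice} and {Category, ProductID, Qty, SupplierID}.
{ProductID, UnitPrice} is in BCNF.
{Category, ProductID, Qty, SupplierID} is in BCNF.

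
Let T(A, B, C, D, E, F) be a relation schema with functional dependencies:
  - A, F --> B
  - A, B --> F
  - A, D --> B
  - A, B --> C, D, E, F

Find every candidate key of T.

{A} never appears on the right of any FD, so every key must include it.
{A, B}⁺ = {A, B, C, D, E, F}, which is every attribute, so {A, B} is a candidate key.
{A, D}⁺ = {A, B, C, D, E, F}, which is every attribute, so {A, D} is a candidate key.
{A, F}⁺ = {A, B, C, D, E, F}, which is every attribute, so {A, F} is a candidate key.
These are minimal and exhaustive — every other superkey contains one of them.

{A, B}, {A, D}, {A, F}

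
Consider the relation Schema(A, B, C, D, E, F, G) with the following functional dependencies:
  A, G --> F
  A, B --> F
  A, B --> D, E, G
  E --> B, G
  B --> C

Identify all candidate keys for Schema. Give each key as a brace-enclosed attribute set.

Attributes never on any right-hand side: {A} — every candidate key must contain it.
{A, B} is a candidate key since {A, B}⁺ = {A, B, C, D, E, F, G} covers every attribute.
{A, E} is a candidate key since {A, E}⁺ = {A, B, C, D, E, F, G} covers every attribute.
No proper subset of any of these is a key, and no other minimal superkey exists.

{A, B}, {A, E}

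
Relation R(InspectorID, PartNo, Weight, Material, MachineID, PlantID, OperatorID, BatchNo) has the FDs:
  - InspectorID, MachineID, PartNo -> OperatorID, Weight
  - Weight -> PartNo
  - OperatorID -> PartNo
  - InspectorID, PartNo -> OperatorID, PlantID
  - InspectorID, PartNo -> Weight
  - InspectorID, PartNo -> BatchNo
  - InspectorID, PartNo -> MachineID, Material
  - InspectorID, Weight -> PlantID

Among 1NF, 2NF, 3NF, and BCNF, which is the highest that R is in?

3NF

Candidate keys: {InspectorID, OperatorID}, {InspectorID, PartNo}, {InspectorID, Weight}. Prime attributes: {InspectorID, OperatorID, PartNo, Weight}.
For Weight -> PartNo we have {Weight}⁺ = {PartNo, Weight}; {Weight} is not a superkey, so BCNF fails.
But every attribute on its right side ({PartNo}) is prime, and the same holds for every other non-superkey FD, so 3NF still holds.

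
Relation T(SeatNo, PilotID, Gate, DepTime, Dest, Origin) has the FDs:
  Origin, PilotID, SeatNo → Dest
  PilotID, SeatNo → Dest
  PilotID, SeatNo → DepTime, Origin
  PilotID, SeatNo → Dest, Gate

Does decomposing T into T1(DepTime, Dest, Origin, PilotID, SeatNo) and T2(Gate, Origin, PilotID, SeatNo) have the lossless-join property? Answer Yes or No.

Common attributes: {Origin, PilotID, SeatNo}; their closure is {DepTime, Dest, Gate, Origin, PilotID, SeatNo}.
Since T1 ⊆ {DepTime, Dest, Gate, Origin, PilotID, SeatNo}, the intersection is a superkey of T1; the decomposition is lossless.

Yes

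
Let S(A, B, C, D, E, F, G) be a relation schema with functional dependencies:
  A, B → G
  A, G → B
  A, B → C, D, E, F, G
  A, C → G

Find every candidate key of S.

No FD produces {A}, so it must be in every candidate key.
{A, B}⁺ = {A, B, C, D, E, F, G} — all of the relation — so {A, B} is a candidate key.
{A, C}⁺ = {A, B, C, D, E, F, G} — all of the relation — so {A, C} is a candidate key.
{A, G}⁺ = {A, B, C, D, E, F, G} — all of the relation — so {A, G} is a candidate key.
These are minimal and exhaustive — every other superkey contains one of them.

{A, B}, {A, C}, {A, G}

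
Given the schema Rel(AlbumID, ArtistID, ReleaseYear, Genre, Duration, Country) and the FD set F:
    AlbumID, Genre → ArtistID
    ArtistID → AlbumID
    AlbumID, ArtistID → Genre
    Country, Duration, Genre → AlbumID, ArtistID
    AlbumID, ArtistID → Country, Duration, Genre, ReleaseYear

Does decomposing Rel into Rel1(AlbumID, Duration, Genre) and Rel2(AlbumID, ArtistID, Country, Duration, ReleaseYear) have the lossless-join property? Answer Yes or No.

The shared attributes are {AlbumID, Duration} and {AlbumID, Duration}⁺ = {AlbumID, Duration}.
The closure covers neither Rel1 nor Rel2 entirely; the join is not lossless.

No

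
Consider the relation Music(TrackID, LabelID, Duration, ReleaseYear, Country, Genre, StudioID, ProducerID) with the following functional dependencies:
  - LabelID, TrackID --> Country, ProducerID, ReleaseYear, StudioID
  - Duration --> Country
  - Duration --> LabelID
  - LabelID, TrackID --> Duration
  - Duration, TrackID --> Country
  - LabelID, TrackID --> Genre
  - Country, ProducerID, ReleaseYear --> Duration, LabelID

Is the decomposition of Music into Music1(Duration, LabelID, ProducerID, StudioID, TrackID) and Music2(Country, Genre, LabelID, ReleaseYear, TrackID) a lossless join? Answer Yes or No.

Yes

Common attributes: {LabelID, TrackID}; their closure is {Country, Duration, Genre, LabelID, ProducerID, ReleaseYear, StudioID, TrackID}.
Music1 is contained in that closure, so Music1 ∩ Music2 --> Music1 holds and the join is lossless.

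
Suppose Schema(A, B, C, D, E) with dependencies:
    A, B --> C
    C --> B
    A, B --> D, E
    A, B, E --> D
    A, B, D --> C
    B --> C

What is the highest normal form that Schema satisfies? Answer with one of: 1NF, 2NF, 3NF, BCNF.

Candidate keys: {A, B}, {A, C}. Prime attributes: {A, B, C}.
For C --> B we have {C}⁺ = {B, C}; {C} is not a superkey, so BCNF fails.
But every attribute on its right side ({B}) is prime, and the same holds for every other non-superkey FD, so 3NF still holds.

3NF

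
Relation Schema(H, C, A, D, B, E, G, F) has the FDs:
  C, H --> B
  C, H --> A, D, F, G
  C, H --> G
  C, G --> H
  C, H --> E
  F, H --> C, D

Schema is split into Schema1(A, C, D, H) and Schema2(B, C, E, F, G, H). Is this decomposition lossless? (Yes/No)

The shared attributes are {C, H} and {C, H}⁺ = {A, B, C, D, E, F, G, H}.
This includes all of Schema1, so the common attributes are a superkey of Schema1 — the join is lossless.

Yes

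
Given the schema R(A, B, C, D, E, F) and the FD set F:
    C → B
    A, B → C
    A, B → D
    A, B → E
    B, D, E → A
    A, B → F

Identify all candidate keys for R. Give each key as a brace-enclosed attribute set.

{A, B}, {A, C}, {B, D, E}, {C, D, E}

{A, B} is a candidate key since {A, B}⁺ = {A, B, C, D, E, F} covers every attribute.
{A, C} is a candidate key since {A, C}⁺ = {A, B, C, D, E, F} covers every attribute.
{B, D, E} is a candidate key since {B, D, E}⁺ = {A, B, C, D, E, F} covers every attribute.
{C, D, E} is a candidate key since {C, D, E}⁺ = {A, B, C, D, E, F} covers every attribute.
No proper subset of any of these is a key, and no other minimal superkey exists.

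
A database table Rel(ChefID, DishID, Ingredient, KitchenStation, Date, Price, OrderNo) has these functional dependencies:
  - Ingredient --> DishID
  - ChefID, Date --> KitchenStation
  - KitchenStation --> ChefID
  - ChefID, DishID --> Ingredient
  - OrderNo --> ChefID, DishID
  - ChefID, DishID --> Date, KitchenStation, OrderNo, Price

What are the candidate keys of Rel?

{ChefID, DishID}, {ChefID, Ingredient}, {DishID, KitchenStation}, {Ingredient, KitchenStation}, {OrderNo}

{OrderNo}⁺ = {ChefID, Date, DishID, Ingredient, KitchenStation, OrderNo, Price} — all of the relation — so {OrderNo} is a candidate key.
{ChefID, DishID}⁺ = {ChefID, Date, DishID, Ingredient, KitchenStation, OrderNo, Price} — all of the relation — so {ChefID, DishID} is a candidate key.
{ChefID, Ingredient}⁺ = {ChefID, Date, DishID, Ingredient, KitchenStation, OrderNo, Price} — all of the relation — so {ChefID, Ingredient} is a candidate key.
{DishID, KitchenStation}⁺ = {ChefID, Date, DishID, Ingredient, KitchenStation, OrderNo, Price} — all of the relation — so {DishID, KitchenStation} is a candidate key.
{Ingredient, KitchenStation}⁺ = {ChefID, Date, DishID, Ingredient, KitchenStation, OrderNo, Price} — all of the relation — so {Ingredient, KitchenStation} is a candidate key.
These are minimal and exhaustive — every other superkey contains one of them.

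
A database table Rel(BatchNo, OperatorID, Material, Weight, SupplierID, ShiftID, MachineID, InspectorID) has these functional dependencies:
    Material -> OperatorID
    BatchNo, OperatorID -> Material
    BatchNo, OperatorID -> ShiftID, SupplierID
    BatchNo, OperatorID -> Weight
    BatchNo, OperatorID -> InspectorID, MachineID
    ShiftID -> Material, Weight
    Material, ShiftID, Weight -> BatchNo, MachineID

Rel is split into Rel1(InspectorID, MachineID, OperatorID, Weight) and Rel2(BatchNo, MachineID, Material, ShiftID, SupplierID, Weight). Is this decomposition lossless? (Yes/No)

Common attributes: {MachineID, Weight}; their closure is {MachineID, Weight}.
Rel1 ⊄ {MachineID, Weight} and Rel2 ⊄ {MachineID, Weight}, so the split is lossy.

No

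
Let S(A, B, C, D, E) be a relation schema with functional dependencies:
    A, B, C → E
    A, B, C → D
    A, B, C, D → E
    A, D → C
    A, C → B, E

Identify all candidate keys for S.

{A, C}, {A, D}

No FD produces {A}, so it must be in every candidate key.
Closure of {A, C} is {A, B, C, D, E}, the whole schema; {A, C} is a candidate key.
Closure of {A, D} is {A, B, C, D, E}, the whole schema; {A, D} is a candidate key.
Any other superkey properly contains one of these, so there are no further candidate keys.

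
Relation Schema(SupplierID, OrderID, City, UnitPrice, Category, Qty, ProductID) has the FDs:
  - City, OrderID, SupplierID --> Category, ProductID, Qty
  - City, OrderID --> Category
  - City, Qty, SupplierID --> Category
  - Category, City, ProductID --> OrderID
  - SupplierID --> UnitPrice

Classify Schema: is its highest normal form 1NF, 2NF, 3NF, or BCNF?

1NF

Candidate keys: {Category, City, ProductID, SupplierID}, {City, OrderID, SupplierID}, {City, ProductID, Qty, SupplierID}. Prime attributes: {Category, City, OrderID, ProductID, Qty, SupplierID}.
City, OrderID --> Category breaks BCNF: {City, OrderID}⁺ = {Category, City, OrderID}, so {City, OrderID} is not a superkey.
Because {UnitPrice} is non-prime and the left side of SupplierID --> UnitPrice is not a superkey, the relation is not in 3NF.
{SupplierID} is a proper subset of the key {City, OrderID, SupplierID}, and {SupplierID}⁺ contains the non-prime attribute {UnitPrice} — a partial dependency, so 2NF is violated.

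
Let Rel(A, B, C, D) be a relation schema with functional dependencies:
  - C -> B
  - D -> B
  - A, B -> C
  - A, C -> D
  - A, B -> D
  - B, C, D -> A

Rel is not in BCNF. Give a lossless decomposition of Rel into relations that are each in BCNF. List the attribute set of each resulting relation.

Candidate keys of the original relation: {A, B}, {A, C}, {A, D}, {C, D}.
Within {A, B, C, D}: {C}⁺ ∩ {A, B, C, D} = {B, C}, not the whole set, so C -> B violates BCNF; decompose into {B, C} and {A, C, D}.
{B, C} has no BCNF violation.
{A, C, D} has no BCNF violation.

{A, C, D}; {B, C}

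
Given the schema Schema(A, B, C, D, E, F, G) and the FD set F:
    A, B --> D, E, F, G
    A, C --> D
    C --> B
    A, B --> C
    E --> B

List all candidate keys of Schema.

{A, B}, {A, C}, {A, E}

Attributes never on any right-hand side: {A} — every candidate key must contain it.
{A, B}⁺ = {A, B, C, D, E, F, G}, which is every attribute, so {A, B} is a candidate key.
{A, C}⁺ = {A, B, C, D, E, F, G}, which is every attribute, so {A, C} is a candidate key.
{A, E}⁺ = {A, B, C, D, E, F, G}, which is every attribute, so {A, E} is a candidate key.
These are minimal and exhaustive — every other superkey contains one of them.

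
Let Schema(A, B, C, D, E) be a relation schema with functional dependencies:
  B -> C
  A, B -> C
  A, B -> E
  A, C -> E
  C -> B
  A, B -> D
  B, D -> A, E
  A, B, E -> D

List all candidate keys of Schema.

{A, B}, {A, C}, {B, D}, {C, D}

{A, B}⁺ = {A, B, C, D, E} — all of the relation — so {A, B} is a candidate key.
{A, C}⁺ = {A, B, C, D, E} — all of the relation — so {A, C} is a candidate key.
{B, D}⁺ = {A, B, C, D, E} — all of the relation — so {B, D} is a candidate key.
{C, D}⁺ = {A, B, C, D, E} — all of the relation — so {C, D} is a candidate key.
These are minimal and exhaustive — every other superkey contains one of them.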